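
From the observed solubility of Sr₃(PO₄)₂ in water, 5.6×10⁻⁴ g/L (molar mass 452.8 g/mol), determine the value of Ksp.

s = (5.6×10⁻⁴ g L⁻¹)/(452.8 g mol⁻¹) = 1.237×10⁻⁶ M
Sr₃(PO₄)₂(s) ⇌ 3 Sr²⁺(aq) + 2 PO₄³⁻(aq)
For each mole of Sr₃(PO₄)₂ that dissolves per liter, [Sr²⁺] = 3s and [PO₄³⁻] = 2s; let s denote this solubility.
Ksp = [Sr²⁺]^3[PO₄³⁻]^2 = (3s)^3 · (2s)^2 = 108s^5
Ksp = 108 × (1.237×10⁻⁶)^5 = 3.1×10⁻²⁸

Ksp = 3.1×10⁻²⁸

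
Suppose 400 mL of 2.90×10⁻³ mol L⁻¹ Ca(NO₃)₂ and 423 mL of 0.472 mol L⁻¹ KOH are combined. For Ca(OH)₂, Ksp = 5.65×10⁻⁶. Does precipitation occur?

Yes

Total volume after mixing = 400 + 423 = 823 mL.
[Ca²⁺] = (2.90×10⁻³)(400)/823 = 1.41×10⁻³ mol L⁻¹
[OH⁻] = (0.472)(423)/823 = 0.243 mol L⁻¹
Q = [Ca²⁺][OH⁻]^2 = 8.30×10⁻⁵
Since Q (8.30×10⁻⁵) exceeds Ksp (5.65×10⁻⁶), Ca(OH)₂ will precipitate.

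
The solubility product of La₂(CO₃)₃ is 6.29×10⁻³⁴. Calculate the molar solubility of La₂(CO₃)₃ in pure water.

La₂(CO₃)₃(s) ⇌ 2 La³⁺(aq) + 3 CO₃²⁻(aq)
With molar solubility s: [La³⁺] = 2s, [CO₃²⁻] = 3s.
Ksp = [La³⁺]^2[CO₃²⁻]^3 = (2s)^2 · (3s)^3 = 108s^5
108s^5 = 6.29×10⁻³⁴  ⇒  s^5 = 5.82×10⁻³⁶
Taking the 5th root, s = 8.98×10⁻⁸ mol/L.

8.98×10⁻⁸ M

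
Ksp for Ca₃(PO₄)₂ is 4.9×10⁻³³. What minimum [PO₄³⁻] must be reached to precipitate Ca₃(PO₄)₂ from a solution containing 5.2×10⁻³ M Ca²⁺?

1.9×10⁻¹³ M

Precipitation begins when Q = Ksp.
Ca₃(PO₄)₂(s) ⇌ 3 Ca²⁺(aq) + 2 PO₄³⁻(aq)
Ksp = [Ca²⁺]^3[PO₄³⁻]^2 = [PO₄³⁻]^2(5.2×10⁻³)^3
[PO₄³⁻]^2 = 4.9×10⁻³³ / (5.2×10⁻³)^3 = 3.5×10⁻²⁶
[PO₄³⁻] = 1.9×10⁻¹³ M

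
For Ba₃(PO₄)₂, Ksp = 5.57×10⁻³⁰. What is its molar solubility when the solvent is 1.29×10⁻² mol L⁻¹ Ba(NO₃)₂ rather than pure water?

8.05×10⁻¹³ M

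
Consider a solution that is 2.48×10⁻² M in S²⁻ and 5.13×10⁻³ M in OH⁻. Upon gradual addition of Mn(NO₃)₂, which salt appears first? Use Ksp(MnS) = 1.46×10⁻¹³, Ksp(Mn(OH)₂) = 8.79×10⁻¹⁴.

MnS

Precipitation of each salt begins when its ion product equals Ksp.
For MnS: [Mn²⁺] = (Ksp/[S²⁻]) = 5.89×10⁻¹² M
For Mn(OH)₂: [Mn²⁺] = (Ksp/[OH⁻]^2) = 3.34×10⁻⁹ M
The smaller threshold [Mn²⁺] is reached first, so MnS precipitates first.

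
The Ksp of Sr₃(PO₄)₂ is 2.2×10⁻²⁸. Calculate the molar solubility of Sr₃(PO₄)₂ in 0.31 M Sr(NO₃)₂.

Sr₃(PO₄)₂(s) ⇌ 3 Sr²⁺(aq) + 2 PO₄³⁻(aq)
The solution already contains Sr²⁺ at 0.31 M. Let s be the molar solubility of Sr₃(PO₄)₂.
[Sr²⁺] ≈ 0.31 M (common ion dominates); [PO₄³⁻] = 2s.
Ksp = [Sr²⁺]^3[PO₄³⁻]^2 = (0.31)^3(2s)^2
(2s)^2 = 2.2×10⁻²⁸ / (0.31)^3 = 7.4×10⁻²⁷
s = 4.3×10⁻¹⁴ M

4.3×10⁻¹⁴ M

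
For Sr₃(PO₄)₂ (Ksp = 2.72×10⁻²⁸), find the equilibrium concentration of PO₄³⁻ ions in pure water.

Sr₃(PO₄)₂(s) ⇌ 3 Sr²⁺(aq) + 2 PO₄³⁻(aq)
Let s be the molar solubility. Then [Sr²⁺] = 3s and [PO₄³⁻] = 2s.
Ksp = [Sr²⁺]^3[PO₄³⁻]^2 = (3s)^3 · (2s)^2 = 108s^5 = 2.72×10⁻²⁸
s = 1.20×10⁻⁶ M
[PO₄³⁻] = 2s = 2.41×10⁻⁶ M

2.41×10⁻⁶ M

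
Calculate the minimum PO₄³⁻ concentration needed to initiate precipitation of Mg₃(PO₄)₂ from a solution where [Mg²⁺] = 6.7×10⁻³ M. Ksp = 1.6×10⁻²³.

7.3×10⁻⁹ M

Precipitation begins when Q = Ksp.
Mg₃(PO₄)₂(s) ⇌ 3 Mg²⁺(aq) + 2 PO₄³⁻(aq)
Ksp = [Mg²⁺]^3[PO₄³⁻]^2 = [PO₄³⁻]^2(6.7×10⁻³)^3
[PO₄³⁻]^2 = 1.6×10⁻²³ / (6.7×10⁻³)^3 = 5.3×10⁻¹⁷
[PO₄³⁻] = 7.3×10⁻⁹ M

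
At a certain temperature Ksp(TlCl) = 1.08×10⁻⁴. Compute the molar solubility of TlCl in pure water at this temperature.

TlCl(s) ⇌ Tl⁺(aq) + Cl⁻(aq)
With molar solubility s: [Tl⁺] = s, [Cl⁻] = s.
Ksp = [Tl⁺][Cl⁻] = s · s = s^2
s^2 = 1.08×10⁻⁴
s = (1.08×10⁻⁴)^(1/2) = 1.04×10⁻² mol L⁻¹

1.04×10⁻² M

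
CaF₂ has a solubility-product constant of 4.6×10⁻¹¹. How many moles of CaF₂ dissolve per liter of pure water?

2.3×10⁻⁴ M

CaF₂(s) ⇌ Ca²⁺(aq) + 2 F⁻(aq)
For each mole of CaF₂ that dissolves per liter, [Ca²⁺] = s and [F⁻] = 2s; let s denote this solubility.
Ksp = [Ca²⁺][F⁻]^2 = s · (2s)^2 = 4s^3
4s^3 = 4.6×10⁻¹¹  ⇒  s^3 = 1.2×10⁻¹¹
s = (1.2×10⁻¹¹)^(1/3) = 2.3×10⁻⁴ mol/L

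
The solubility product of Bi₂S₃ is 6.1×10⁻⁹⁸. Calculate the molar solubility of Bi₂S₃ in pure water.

Bi₂S₃(s) ⇌ 2 Bi³⁺(aq) + 3 S²⁻(aq)
With molar solubility s: [Bi³⁺] = 2s, [S²⁻] = 3s.
Ksp = [Bi³⁺]^2[S²⁻]^3 = (2s)^2 · (3s)^3 = 108s^5
108s^5 = 6.1×10⁻⁹⁸  ⇒  s^5 = 5.6×10⁻¹⁰⁰
s = 1.4×10⁻²⁰ M

1.4×10⁻²⁰ M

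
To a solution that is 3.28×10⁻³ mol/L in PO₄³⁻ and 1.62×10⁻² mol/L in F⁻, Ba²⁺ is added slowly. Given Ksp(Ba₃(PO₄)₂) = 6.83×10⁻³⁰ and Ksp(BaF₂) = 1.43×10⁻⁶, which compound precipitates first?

A salt starts to precipitate once the ion product Q reaches its Ksp.
For Ba₃(PO₄)₂: [Ba²⁺] = (Ksp/[PO₄³⁻]^2)^(1/3) = 8.59×10⁻⁹ mol/L
For BaF₂: [Ba²⁺] = (Ksp/[F⁻]^2) = 5.45×10⁻³ mol/L
The smaller threshold [Ba²⁺] is reached first, so Ba₃(PO₄)₂ precipitates first.

Ba₃(PO₄)₂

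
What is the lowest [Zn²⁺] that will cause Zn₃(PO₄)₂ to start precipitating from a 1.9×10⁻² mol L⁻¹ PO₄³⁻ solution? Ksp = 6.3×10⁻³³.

2.6×10⁻¹⁰ M

The threshold for precipitation is Q = Ksp.
Zn₃(PO₄)₂(s) ⇌ 3 Zn²⁺(aq) + 2 PO₄³⁻(aq)
Ksp = [Zn²⁺]^3[PO₄³⁻]^2 = [Zn²⁺]^3(1.9×10⁻²)^2
[Zn²⁺]^3 = 6.3×10⁻³³ / (1.9×10⁻²)^2 = 1.7×10⁻²⁹
[Zn²⁺] = 2.6×10⁻¹⁰ mol L⁻¹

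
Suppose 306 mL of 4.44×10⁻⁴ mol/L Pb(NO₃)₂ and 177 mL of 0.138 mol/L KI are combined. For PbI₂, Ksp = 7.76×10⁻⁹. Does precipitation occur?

Yes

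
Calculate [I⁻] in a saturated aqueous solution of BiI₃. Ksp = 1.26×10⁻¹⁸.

4.41×10⁻⁵ M

BiI₃(s) ⇌ Bi³⁺(aq) + 3 I⁻(aq)
Call the molar solubility s, so that [Bi³⁺] = s and [I⁻] = 3s.
Ksp = [Bi³⁺][I⁻]^3 = s · (3s)^3 = 27s^4 = 1.26×10⁻¹⁸
s = 1.47×10⁻⁵ mol L⁻¹
[I⁻] = 3s = 4.41×10⁻⁵ mol L⁻¹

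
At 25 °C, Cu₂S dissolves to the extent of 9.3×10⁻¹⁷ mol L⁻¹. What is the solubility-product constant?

Cu₂S(s) ⇌ 2 Cu⁺(aq) + S²⁻(aq)
Let s be the molar solubility. Then [Cu⁺] = 2s and [S²⁻] = s.
Ksp = [Cu⁺]^2[S²⁻] = (2s)^2 · s = 4s^3
Ksp = 4 × (9.3×10⁻¹⁷)^3 = 3.2×10⁻⁴⁸

Ksp = 3.2×10⁻⁴⁸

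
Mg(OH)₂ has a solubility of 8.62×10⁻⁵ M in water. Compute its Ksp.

Ksp = 2.56×10⁻¹²

Mg(OH)₂(s) ⇌ Mg²⁺(aq) + 2 OH⁻(aq)
For each mole of Mg(OH)₂ that dissolves per liter, [Mg²⁺] = s and [OH⁻] = 2s; let s denote this solubility.
Ksp = [Mg²⁺][OH⁻]^2 = s · (2s)^2 = 4s^3
Ksp = 4 × (8.62×10⁻⁵)^3 = 2.56×10⁻¹²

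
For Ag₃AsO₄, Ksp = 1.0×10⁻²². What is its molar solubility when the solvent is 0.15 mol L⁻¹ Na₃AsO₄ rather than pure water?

Ag₃AsO₄(s) ⇌ 3 Ag⁺(aq) + AsO₄³⁻(aq)
The solution already contains AsO₄³⁻ at 0.15 mol L⁻¹. Let s be the molar solubility of Ag₃AsO₄.
[AsO₄³⁻] ≈ 0.15 mol L⁻¹ (common ion dominates); [Ag⁺] = 3s.
Ksp = [Ag⁺]^3[AsO₄³⁻] = (3s)^3(0.15)
(3s)^3 = 1.0×10⁻²² / (0.15) = 6.7×10⁻²²
s = 2.9×10⁻⁸ mol L⁻¹

2.9×10⁻⁸ M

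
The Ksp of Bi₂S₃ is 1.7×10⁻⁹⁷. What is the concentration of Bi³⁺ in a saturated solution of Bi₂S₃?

3.5×10⁻²⁰ M

Bi₂S₃(s) ⇌ 2 Bi³⁺(aq) + 3 S²⁻(aq)
Call the molar solubility s, so that [Bi³⁺] = 2s and [S²⁻] = 3s.
Ksp = [Bi³⁺]^2[S²⁻]^3 = (2s)^2 · (3s)^3 = 108s^5 = 1.7×10⁻⁹⁷
s = 1.7×10⁻²⁰ mol/L
[Bi³⁺] = 2s = 3.5×10⁻²⁰ mol/L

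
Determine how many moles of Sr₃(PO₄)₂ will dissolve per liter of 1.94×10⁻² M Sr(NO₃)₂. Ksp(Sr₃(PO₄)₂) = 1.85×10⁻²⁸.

Sr₃(PO₄)₂(s) ⇌ 3 Sr²⁺(aq) + 2 PO₄³⁻(aq)
Sr²⁺ is already present at 1.94×10⁻² M. If s mol/L of Sr₃(PO₄)₂ dissolves, [PO₄³⁻] = 2s while [Sr²⁺] ≈ 1.94×10⁻² M.
Ksp = [Sr²⁺]^3[PO₄³⁻]^2 = (1.94×10⁻²)^3(2s)^2
(2s)^2 = 1.85×10⁻²⁸ / (1.94×10⁻²)^3 = 2.53×10⁻²³
s = 2.52×10⁻¹² M

2.52×10⁻¹² M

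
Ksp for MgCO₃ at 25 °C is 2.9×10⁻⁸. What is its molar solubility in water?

1.7×10⁻⁴ M

MgCO₃(s) ⇌ Mg²⁺(aq) + CO₃²⁻(aq)
Call the molar solubility s, so that [Mg²⁺] = s and [CO₃²⁻] = s.
Ksp = [Mg²⁺][CO₃²⁻] = s · s = s^2
s^2 = 2.9×10⁻⁸
s = (2.9×10⁻⁸)^(1/2) = 1.7×10⁻⁴ mol L⁻¹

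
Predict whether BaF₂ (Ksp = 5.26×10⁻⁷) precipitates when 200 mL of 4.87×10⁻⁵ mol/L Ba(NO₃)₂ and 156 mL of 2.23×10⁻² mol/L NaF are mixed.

No

After mixing, V = 200 mL + 156 mL = 356 mL.
[Ba²⁺] = (4.87×10⁻⁵)(200)/356 = 2.74×10⁻⁵ mol/L
[F⁻] = (2.23×10⁻²)(156)/356 = 9.77×10⁻³ mol/L
Q = [Ba²⁺][F⁻]^2 = 2.61×10⁻⁹
Q < Ksp (2.61×10⁻⁹ vs 5.26×10⁻⁷); the solution remains unsaturated and no precipitate forms.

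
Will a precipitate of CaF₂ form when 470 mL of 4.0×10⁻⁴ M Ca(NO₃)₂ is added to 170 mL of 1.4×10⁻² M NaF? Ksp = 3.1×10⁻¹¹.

Yes

The combined volume is 640 mL.
[Ca²⁺] = (4.0×10⁻⁴)(470)/640 = 2.9×10⁻⁴ M
[F⁻] = (1.4×10⁻²)(170)/640 = 3.7×10⁻³ M
Q = [Ca²⁺][F⁻]^2 = 4.1×10⁻⁹
Because Q > Ksp (4.1×10⁻⁹ vs 3.1×10⁻¹¹), a precipitate of CaF₂ forms.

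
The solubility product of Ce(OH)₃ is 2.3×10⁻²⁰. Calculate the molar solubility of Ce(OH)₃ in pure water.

5.4×10⁻⁶ M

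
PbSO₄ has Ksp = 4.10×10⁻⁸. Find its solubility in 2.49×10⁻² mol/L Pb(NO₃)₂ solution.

1.65×10⁻⁶ M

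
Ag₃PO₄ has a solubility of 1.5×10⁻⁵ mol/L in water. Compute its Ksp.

Ksp = 1.4×10⁻¹⁸

Ag₃PO₄(s) ⇌ 3 Ag⁺(aq) + PO₄³⁻(aq)
If s mol/L of Ag₃PO₄ dissolves, [Ag⁺] = 3s and [PO₄³⁻] = s.
Ksp = [Ag⁺]^3[PO₄³⁻] = (3s)^3 · s = 27s^4
Ksp = 27 × (1.5×10⁻⁵)^4 = 1.4×10⁻¹⁸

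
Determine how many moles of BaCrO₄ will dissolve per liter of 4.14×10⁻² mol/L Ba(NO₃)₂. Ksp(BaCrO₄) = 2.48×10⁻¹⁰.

BaCrO₄(s) ⇌ Ba²⁺(aq) + CrO₄²⁻(aq)
The solution already contains Ba²⁺ at 4.14×10⁻² mol/L. Let s be the molar solubility of BaCrO₄.
[Ba²⁺] ≈ 4.14×10⁻² mol/L (common ion dominates); [CrO₄²⁻] = s.
Ksp = [Ba²⁺][CrO₄²⁻] = (4.14×10⁻²)s
s = 2.48×10⁻¹⁰ / (4.14×10⁻²) = 5.99×10⁻⁹
s = 5.99×10⁻⁹ mol/L

5.99×10⁻⁹ M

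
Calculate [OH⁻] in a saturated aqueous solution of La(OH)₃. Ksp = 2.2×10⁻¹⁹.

La(OH)₃(s) ⇌ La³⁺(aq) + 3 OH⁻(aq)
If s mol/L of La(OH)₃ dissolves, [La³⁺] = s and [OH⁻] = 3s.
Ksp = [La³⁺][OH⁻]^3 = s · (3s)^3 = 27s^4 = 2.2×10⁻¹⁹
s = 9.5×10⁻⁶ M
[OH⁻] = 3s = 2.9×10⁻⁵ M

2.9×10⁻⁵ M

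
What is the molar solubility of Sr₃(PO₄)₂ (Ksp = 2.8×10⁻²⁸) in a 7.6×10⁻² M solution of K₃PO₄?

1.2×10⁻⁹ M

Sr₃(PO₄)₂(s) ⇌ 3 Sr²⁺(aq) + 2 PO₄³⁻(aq)
PO₄³⁻ is already present at 7.6×10⁻² M. If s mol/L of Sr₃(PO₄)₂ dissolves, [Sr²⁺] = 3s while [PO₄³⁻] ≈ 7.6×10⁻² M.
Ksp = [Sr²⁺]^3[PO₄³⁻]^2 = (3s)^3(7.6×10⁻²)^2
(3s)^3 = 2.8×10⁻²⁸ / (7.6×10⁻²)^2 = 4.8×10⁻²⁶
s = 1.2×10⁻⁹ M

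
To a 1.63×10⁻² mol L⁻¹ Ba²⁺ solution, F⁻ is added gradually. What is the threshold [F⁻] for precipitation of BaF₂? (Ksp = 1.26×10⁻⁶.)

8.79×10⁻³ M

The threshold for precipitation is Q = Ksp.
BaF₂(s) ⇌ Ba²⁺(aq) + 2 F⁻(aq)
Ksp = [Ba²⁺][F⁻]^2 = [F⁻]^2(1.63×10⁻²)
[F⁻]^2 = 1.26×10⁻⁶ / (1.63×10⁻²) = 7.73×10⁻⁵
[F⁻] = 8.79×10⁻³ mol L⁻¹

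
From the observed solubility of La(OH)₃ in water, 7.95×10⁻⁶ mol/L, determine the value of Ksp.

Ksp = 1.08×10⁻¹⁹

La(OH)₃(s) ⇌ La³⁺(aq) + 3 OH⁻(aq)
For each mole of La(OH)₃ that dissolves per liter, [La³⁺] = s and [OH⁻] = 3s; let s denote this solubility.
Ksp = [La³⁺][OH⁻]^3 = s · (3s)^3 = 27s^4
Ksp = 27 × (7.95×10⁻⁶)^4 = 1.08×10⁻¹⁹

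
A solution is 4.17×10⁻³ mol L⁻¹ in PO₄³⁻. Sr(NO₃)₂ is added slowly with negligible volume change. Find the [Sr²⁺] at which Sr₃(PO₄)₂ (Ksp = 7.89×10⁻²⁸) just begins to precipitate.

A salt starts to precipitate once the ion product Q reaches its Ksp.
Sr₃(PO₄)₂(s) ⇌ 3 Sr²⁺(aq) + 2 PO₄³⁻(aq)
Ksp = [Sr²⁺]^3[PO₄³⁻]^2 = [Sr²⁺]^3(4.17×10⁻³)^2
[Sr²⁺]^3 = 7.89×10⁻²⁸ / (4.17×10⁻³)^2 = 4.54×10⁻²³
[Sr²⁺] = 3.57×10⁻⁸ mol L⁻¹

3.57×10⁻⁸ M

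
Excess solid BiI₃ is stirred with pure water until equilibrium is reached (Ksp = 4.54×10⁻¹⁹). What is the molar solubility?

1.14×10⁻⁵ M

BiI₃(s) ⇌ Bi³⁺(aq) + 3 I⁻(aq)
If s mol/L of BiI₃ dissolves, [Bi³⁺] = s and [I⁻] = 3s.
Ksp = [Bi³⁺][I⁻]^3 = s · (3s)^3 = 27s^4
27s^4 = 4.54×10⁻¹⁹  ⇒  s^4 = 1.68×10⁻²⁰
s = (1.68×10⁻²⁰)^(1/4) = 1.14×10⁻⁵ mol L⁻¹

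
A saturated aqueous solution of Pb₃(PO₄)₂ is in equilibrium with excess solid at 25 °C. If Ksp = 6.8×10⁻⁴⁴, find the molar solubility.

9.1×10⁻¹⁰ M

Pb₃(PO₄)₂(s) ⇌ 3 Pb²⁺(aq) + 2 PO₄³⁻(aq)
If s mol/L of Pb₃(PO₄)₂ dissolves, [Pb²⁺] = 3s and [PO₄³⁻] = 2s.
Ksp = [Pb²⁺]^3[PO₄³⁻]^2 = (3s)^3 · (2s)^2 = 108s^5
108s^5 = 6.8×10⁻⁴⁴  ⇒  s^5 = 6.3×10⁻⁴⁶
Taking the 5th root, s = 9.1×10⁻¹⁰ mol L⁻¹.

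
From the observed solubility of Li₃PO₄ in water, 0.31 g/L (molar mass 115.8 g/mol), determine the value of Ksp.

Convert to molarity: s = 0.31 / 115.8 = 2.677×10⁻³ mol/L
Li₃PO₄(s) ⇌ 3 Li⁺(aq) + PO₄³⁻(aq)
With molar solubility s: [Li⁺] = 3s, [PO₄³⁻] = s.
Ksp = [Li⁺]^3[PO₄³⁻] = (3s)^3 · s = 27s^4
Ksp = 27 × (2.677×10⁻³)^4 = 1.4×10⁻⁹

Ksp = 1.4×10⁻⁹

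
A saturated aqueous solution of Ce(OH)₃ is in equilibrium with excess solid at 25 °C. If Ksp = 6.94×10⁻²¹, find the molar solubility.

4.00×10⁻⁶ M

Ce(OH)₃(s) ⇌ Ce³⁺(aq) + 3 OH⁻(aq)
For each mole of Ce(OH)₃ that dissolves per liter, [Ce³⁺] = s and [OH⁻] = 3s; let s denote this solubility.
Ksp = [Ce³⁺][OH⁻]^3 = s · (3s)^3 = 27s^4
27s^4 = 6.94×10⁻²¹  ⇒  s^4 = 2.57×10⁻²²
s = (2.57×10⁻²²)^(1/4) = 4.00×10⁻⁶ mol L⁻¹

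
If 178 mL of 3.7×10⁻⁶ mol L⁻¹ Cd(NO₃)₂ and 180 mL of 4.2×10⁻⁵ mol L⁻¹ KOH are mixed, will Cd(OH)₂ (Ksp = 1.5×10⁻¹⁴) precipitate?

The combined volume is 358 mL.
[Cd²⁺] = (3.7×10⁻⁶)(178)/358 = 1.8×10⁻⁶ mol L⁻¹
[OH⁻] = (4.2×10⁻⁵)(180)/358 = 2.1×10⁻⁵ mol L⁻¹
Q = [Cd²⁺][OH⁻]^2 = 8.2×10⁻¹⁶
Since Q (8.2×10⁻¹⁶) is less than Ksp (1.5×10⁻¹⁴), no Cd(OH)₂ precipitates.

No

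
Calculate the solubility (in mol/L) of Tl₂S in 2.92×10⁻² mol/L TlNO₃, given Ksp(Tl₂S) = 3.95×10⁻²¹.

4.63×10⁻¹⁸ M

Tl₂S(s) ⇌ 2 Tl⁺(aq) + S²⁻(aq)
Let s be the solubility of Tl₂S here. The common ion gives [Tl⁺] ≈ 2.92×10⁻² mol/L, and [S²⁻] = s.
Ksp = [Tl⁺]^2[S²⁻] = (2.92×10⁻²)^2s
s = 3.95×10⁻²¹ / (2.92×10⁻²)^2 = 4.63×10⁻¹⁸
s = 4.63×10⁻¹⁸ mol/L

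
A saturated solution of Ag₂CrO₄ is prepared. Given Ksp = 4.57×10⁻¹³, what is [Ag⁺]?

Ag₂CrO₄(s) ⇌ 2 Ag⁺(aq) + CrO₄²⁻(aq)
Let s be the molar solubility. Then [Ag⁺] = 2s and [CrO₄²⁻] = s.
Ksp = [Ag⁺]^2[CrO₄²⁻] = (2s)^2 · s = 4s^3 = 4.57×10⁻¹³
s = 4.85×10⁻⁵ mol L⁻¹
[Ag⁺] = 2s = 9.70×10⁻⁵ mol L⁻¹

9.70×10⁻⁵ M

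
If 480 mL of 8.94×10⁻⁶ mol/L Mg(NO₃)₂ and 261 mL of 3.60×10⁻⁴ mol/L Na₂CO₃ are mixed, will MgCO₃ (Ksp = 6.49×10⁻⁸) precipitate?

No

The combined volume is 741 mL.
[Mg²⁺] = (8.94×10⁻⁶)(480)/741 = 5.79×10⁻⁶ mol/L
[CO₃²⁻] = (3.60×10⁻⁴)(261)/741 = 1.27×10⁻⁴ mol/L
Q = [Mg²⁺][CO₃²⁻] = 7.34×10⁻¹⁰
Q < Ksp (7.34×10⁻¹⁰ vs 6.49×10⁻⁸); the solution remains unsaturated and no precipitate forms.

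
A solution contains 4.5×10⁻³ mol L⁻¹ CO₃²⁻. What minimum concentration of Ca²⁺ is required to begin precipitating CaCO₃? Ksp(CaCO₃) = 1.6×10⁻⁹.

A salt starts to precipitate once the ion product Q reaches its Ksp.
CaCO₃(s) ⇌ Ca²⁺(aq) + CO₃²⁻(aq)
Ksp = [Ca²⁺][CO₃²⁻] = [Ca²⁺](4.5×10⁻³)
[Ca²⁺] = 1.6×10⁻⁹ / (4.5×10⁻³) = 3.6×10⁻⁷
[Ca²⁺] = 3.6×10⁻⁷ mol L⁻¹

3.6×10⁻⁷ M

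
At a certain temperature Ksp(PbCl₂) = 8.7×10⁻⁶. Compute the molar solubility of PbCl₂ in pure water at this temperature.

1.3×10⁻² M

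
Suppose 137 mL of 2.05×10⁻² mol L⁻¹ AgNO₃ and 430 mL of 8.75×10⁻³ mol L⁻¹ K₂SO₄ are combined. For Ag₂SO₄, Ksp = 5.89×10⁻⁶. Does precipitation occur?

Total volume after mixing = 137 + 430 = 567 mL.
[Ag⁺] = (2.05×10⁻²)(137)/567 = 4.95×10⁻³ mol L⁻¹
[SO₄²⁻] = (8.75×10⁻³)(430)/567 = 6.64×10⁻³ mol L⁻¹
Q = [Ag⁺]^2[SO₄²⁻] = 1.63×10⁻⁷
Since Q (1.63×10⁻⁷) is less than Ksp (5.89×10⁻⁶), no Ag₂SO₄ precipitates.

No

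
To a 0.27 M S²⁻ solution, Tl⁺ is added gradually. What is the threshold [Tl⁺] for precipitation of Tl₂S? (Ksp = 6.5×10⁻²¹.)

Each salt precipitates once Q = Ksp for that salt.
Tl₂S(s) ⇌ 2 Tl⁺(aq) + S²⁻(aq)
Ksp = [Tl⁺]^2[S²⁻] = [Tl⁺]^2(0.27)
[Tl⁺]^2 = 6.5×10⁻²¹ / (0.27) = 2.4×10⁻²⁰
[Tl⁺] = 1.6×10⁻¹⁰ M

1.6×10⁻¹⁰ M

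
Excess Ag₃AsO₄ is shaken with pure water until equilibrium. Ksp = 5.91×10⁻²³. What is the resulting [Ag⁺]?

3.65×10⁻⁶ M

Ag₃AsO₄(s) ⇌ 3 Ag⁺(aq) + AsO₄³⁻(aq)
For each mole of Ag₃AsO₄ that dissolves per liter, [Ag⁺] = 3s and [AsO₄³⁻] = s; let s denote this solubility.
Ksp = [Ag⁺]^3[AsO₄³⁻] = (3s)^3 · s = 27s^4 = 5.91×10⁻²³
s = 1.22×10⁻⁶ mol/L
[Ag⁺] = 3s = 3.65×10⁻⁶ mol/L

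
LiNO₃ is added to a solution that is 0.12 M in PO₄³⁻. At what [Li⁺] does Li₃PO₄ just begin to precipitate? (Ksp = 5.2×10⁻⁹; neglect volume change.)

Precipitation begins when Q = Ksp.
Li₃PO₄(s) ⇌ 3 Li⁺(aq) + PO₄³⁻(aq)
Ksp = [Li⁺]^3[PO₄³⁻] = [Li⁺]^3(0.12)
[Li⁺]^3 = 5.2×10⁻⁹ / (0.12) = 4.3×10⁻⁸
[Li⁺] = 3.5×10⁻³ M

3.5×10⁻³ M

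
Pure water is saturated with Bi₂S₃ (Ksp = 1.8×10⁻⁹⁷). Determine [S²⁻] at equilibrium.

Bi₂S₃(s) ⇌ 2 Bi³⁺(aq) + 3 S²⁻(aq)
If s mol/L of Bi₂S₃ dissolves, [Bi³⁺] = 2s and [S²⁻] = 3s.
Ksp = [Bi³⁺]^2[S²⁻]^3 = (2s)^2 · (3s)^3 = 108s^5 = 1.8×10⁻⁹⁷
s = 1.8×10⁻²⁰ mol/L
[S²⁻] = 3s = 5.3×10⁻²⁰ mol/L

5.3×10⁻²⁰ M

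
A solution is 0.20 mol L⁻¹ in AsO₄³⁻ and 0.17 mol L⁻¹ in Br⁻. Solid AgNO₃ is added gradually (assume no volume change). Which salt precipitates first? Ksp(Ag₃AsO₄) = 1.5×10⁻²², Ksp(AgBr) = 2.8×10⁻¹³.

Each salt precipitates once Q = Ksp for that salt.
For Ag₃AsO₄: [Ag⁺] = (Ksp/[AsO₄³⁻])^(1/3) = 9.1×10⁻⁸ mol L⁻¹
For AgBr: [Ag⁺] = (Ksp/[Br⁻]) = 1.6×10⁻¹² mol L⁻¹
Since AgBr needs less Ag⁺ to reach saturation, it precipitates first.

AgBr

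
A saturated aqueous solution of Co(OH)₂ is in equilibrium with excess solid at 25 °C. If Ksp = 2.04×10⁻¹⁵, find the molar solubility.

7.99×10⁻⁶ M

Co(OH)₂(s) ⇌ Co²⁺(aq) + 2 OH⁻(aq)
Call the molar solubility s, so that [Co²⁺] = s and [OH⁻] = 2s.
Ksp = [Co²⁺][OH⁻]^2 = s · (2s)^2 = 4s^3
4s^3 = 2.04×10⁻¹⁵  ⇒  s^3 = 5.10×10⁻¹⁶
Taking the 3rd root, s = 7.99×10⁻⁶ mol L⁻¹.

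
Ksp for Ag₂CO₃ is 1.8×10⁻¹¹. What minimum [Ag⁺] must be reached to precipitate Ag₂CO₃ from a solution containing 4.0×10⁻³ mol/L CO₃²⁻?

Precipitation of each salt begins when its ion product equals Ksp.
Ag₂CO₃(s) ⇌ 2 Ag⁺(aq) + CO₃²⁻(aq)
Ksp = [Ag⁺]^2[CO₃²⁻] = [Ag⁺]^2(4.0×10⁻³)
[Ag⁺]^2 = 1.8×10⁻¹¹ / (4.0×10⁻³) = 4.5×10⁻⁹
[Ag⁺] = 6.7×10⁻⁵ mol/L

6.7×10⁻⁵ M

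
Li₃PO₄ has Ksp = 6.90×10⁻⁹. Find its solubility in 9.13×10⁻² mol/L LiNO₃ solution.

Li₃PO₄(s) ⇌ 3 Li⁺(aq) + PO₄³⁻(aq)
Let s be the solubility of Li₃PO₄ here. The common ion gives [Li⁺] ≈ 9.13×10⁻² mol/L, and [PO₄³⁻] = s.
Ksp = [Li⁺]^3[PO₄³⁻] = (9.13×10⁻²)^3s
s = 6.90×10⁻⁹ / (9.13×10⁻²)^3 = 9.07×10⁻⁶
s = 9.07×10⁻⁶ mol/L

9.07×10⁻⁶ M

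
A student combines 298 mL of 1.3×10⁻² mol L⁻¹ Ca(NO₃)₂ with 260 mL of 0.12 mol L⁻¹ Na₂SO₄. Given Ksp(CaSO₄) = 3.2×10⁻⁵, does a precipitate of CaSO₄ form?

Yes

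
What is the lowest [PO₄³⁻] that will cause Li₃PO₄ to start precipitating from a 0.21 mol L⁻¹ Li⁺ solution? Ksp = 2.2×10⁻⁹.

Precipitation begins when Q = Ksp.
Li₃PO₄(s) ⇌ 3 Li⁺(aq) + PO₄³⁻(aq)
Ksp = [Li⁺]^3[PO₄³⁻] = [PO₄³⁻](0.21)^3
[PO₄³⁻] = 2.2×10⁻⁹ / (0.21)^3 = 2.4×10⁻⁷
[PO₄³⁻] = 2.4×10⁻⁷ mol L⁻¹

2.4×10⁻⁷ M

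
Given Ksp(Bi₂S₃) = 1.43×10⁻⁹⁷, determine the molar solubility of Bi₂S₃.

Bi₂S₃(s) ⇌ 2 Bi³⁺(aq) + 3 S²⁻(aq)
Call the molar solubility s, so that [Bi³⁺] = 2s and [S²⁻] = 3s.
Ksp = [Bi³⁺]^2[S²⁻]^3 = (2s)^2 · (3s)^3 = 108s^5
108s^5 = 1.43×10⁻⁹⁷  ⇒  s^5 = 1.32×10⁻⁹⁹
Taking the 5th root, s = 1.68×10⁻²⁰ mol L⁻¹.

1.68×10⁻²⁰ M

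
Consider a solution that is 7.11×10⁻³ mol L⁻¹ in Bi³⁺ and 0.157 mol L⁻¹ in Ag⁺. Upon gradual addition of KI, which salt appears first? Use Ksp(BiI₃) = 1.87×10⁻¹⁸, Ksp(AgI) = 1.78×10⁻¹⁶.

A salt starts to precipitate once the ion product Q reaches its Ksp.
For BiI₃: [I⁻] = (Ksp/[Bi³⁺])^(1/3) = 6.41×10⁻⁶ mol L⁻¹
For AgI: [I⁻] = (Ksp/[Ag⁺]) = 1.13×10⁻¹⁵ mol L⁻¹
The smaller threshold [I⁻] is reached first, so AgI precipitates first.

AgI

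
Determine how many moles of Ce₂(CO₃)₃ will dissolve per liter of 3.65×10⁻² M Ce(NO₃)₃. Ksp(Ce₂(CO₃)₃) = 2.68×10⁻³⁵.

Ce₂(CO₃)₃(s) ⇌ 2 Ce³⁺(aq) + 3 CO₃²⁻(aq)
Ce³⁺ is already present at 3.65×10⁻² M. If s mol/L of Ce₂(CO₃)₃ dissolves, [CO₃²⁻] = 3s while [Ce³⁺] ≈ 3.65×10⁻² M.
Ksp = [Ce³⁺]^2[CO₃²⁻]^3 = (3.65×10⁻²)^2(3s)^3
(3s)^3 = 2.68×10⁻³⁵ / (3.65×10⁻²)^2 = 2.01×10⁻³²
s = 9.07×10⁻¹² M

9.07×10⁻¹² M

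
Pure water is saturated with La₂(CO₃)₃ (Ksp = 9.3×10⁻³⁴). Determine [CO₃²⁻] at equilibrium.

La₂(CO₃)₃(s) ⇌ 2 La³⁺(aq) + 3 CO₃²⁻(aq)
Let s be the molar solubility. Then [La³⁺] = 2s and [CO₃²⁻] = 3s.
Ksp = [La³⁺]^2[CO₃²⁻]^3 = (2s)^2 · (3s)^3 = 108s^5 = 9.3×10⁻³⁴
s = 9.7×10⁻⁸ M
[CO₃²⁻] = 3s = 2.9×10⁻⁷ M

2.9×10⁻⁷ M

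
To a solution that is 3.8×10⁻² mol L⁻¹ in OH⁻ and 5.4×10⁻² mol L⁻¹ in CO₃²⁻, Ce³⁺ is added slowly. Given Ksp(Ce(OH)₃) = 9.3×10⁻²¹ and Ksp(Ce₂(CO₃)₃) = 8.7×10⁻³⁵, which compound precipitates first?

A salt starts to precipitate once the ion product Q reaches its Ksp.
For Ce(OH)₃: [Ce³⁺] = (Ksp/[OH⁻]^3) = 1.7×10⁻¹⁶ mol L⁻¹
For Ce₂(CO₃)₃: [Ce³⁺] = (Ksp/[CO₃²⁻]^3)^(1/2) = 7.4×10⁻¹⁶ mol L⁻¹
The smaller threshold [Ce³⁺] is reached first, so Ce(OH)₃ precipitates first.

Ce(OH)₃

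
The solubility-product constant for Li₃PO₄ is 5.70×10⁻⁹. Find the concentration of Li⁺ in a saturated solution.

Li₃PO₄(s) ⇌ 3 Li⁺(aq) + PO₄³⁻(aq)
Call the molar solubility s, so that [Li⁺] = 3s and [PO₄³⁻] = s.
Ksp = [Li⁺]^3[PO₄³⁻] = (3s)^3 · s = 27s^4 = 5.70×10⁻⁹
s = 3.81×10⁻³ M
[Li⁺] = 3s = 1.14×10⁻² M

1.14×10⁻² M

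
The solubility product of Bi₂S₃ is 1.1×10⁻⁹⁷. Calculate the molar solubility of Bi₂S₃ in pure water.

Bi₂S₃(s) ⇌ 2 Bi³⁺(aq) + 3 S²⁻(aq)
With molar solubility s: [Bi³⁺] = 2s, [S²⁻] = 3s.
Ksp = [Bi³⁺]^2[S²⁻]^3 = (2s)^2 · (3s)^3 = 108s^5
108s^5 = 1.1×10⁻⁹⁷  ⇒  s^5 = 1.0×10⁻⁹⁹
Taking the 5th root, s = 1.6×10⁻²⁰ mol/L.

1.6×10⁻²⁰ M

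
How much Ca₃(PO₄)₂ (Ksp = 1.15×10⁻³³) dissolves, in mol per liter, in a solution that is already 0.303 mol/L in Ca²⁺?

1.02×10⁻¹⁶ M

Ca₃(PO₄)₂(s) ⇌ 3 Ca²⁺(aq) + 2 PO₄³⁻(aq)
Let s be the solubility of Ca₃(PO₄)₂ here. The common ion gives [Ca²⁺] ≈ 0.303 mol/L, and [PO₄³⁻] = 2s.
Ksp = [Ca²⁺]^3[PO₄³⁻]^2 = (0.303)^3(2s)^2
(2s)^2 = 1.15×10⁻³³ / (0.303)^3 = 4.13×10⁻³²
s = 1.02×10⁻¹⁶ mol/L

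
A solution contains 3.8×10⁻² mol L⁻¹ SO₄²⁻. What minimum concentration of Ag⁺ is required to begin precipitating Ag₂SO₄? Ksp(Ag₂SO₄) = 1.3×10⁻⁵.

The threshold for precipitation is Q = Ksp.
Ag₂SO₄(s) ⇌ 2 Ag⁺(aq) + SO₄²⁻(aq)
Ksp = [Ag⁺]^2[SO₄²⁻] = [Ag⁺]^2(3.8×10⁻²)
[Ag⁺]^2 = 1.3×10⁻⁵ / (3.8×10⁻²) = 3.4×10⁻⁴
[Ag⁺] = 1.8×10⁻² mol L⁻¹

1.8×10⁻² M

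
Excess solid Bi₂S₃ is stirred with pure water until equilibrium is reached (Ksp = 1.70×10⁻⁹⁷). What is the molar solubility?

Bi₂S₃(s) ⇌ 2 Bi³⁺(aq) + 3 S²⁻(aq)
Let s be the molar solubility. Then [Bi³⁺] = 2s and [S²⁻] = 3s.
Ksp = [Bi³⁺]^2[S²⁻]^3 = (2s)^2 · (3s)^3 = 108s^5
108s^5 = 1.70×10⁻⁹⁷  ⇒  s^5 = 1.57×10⁻⁹⁹
Taking the 5th root, s = 1.74×10⁻²⁰ M.

1.74×10⁻²⁰ M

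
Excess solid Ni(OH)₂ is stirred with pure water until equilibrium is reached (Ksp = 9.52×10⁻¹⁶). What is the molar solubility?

6.20×10⁻⁶ M

Ni(OH)₂(s) ⇌ Ni²⁺(aq) + 2 OH⁻(aq)
If s mol/L of Ni(OH)₂ dissolves, [Ni²⁺] = s and [OH⁻] = 2s.
Ksp = [Ni²⁺][OH⁻]^2 = s · (2s)^2 = 4s^3
4s^3 = 9.52×10⁻¹⁶  ⇒  s^3 = 2.38×10⁻¹⁶
s = (2.38×10⁻¹⁶)^(1/3) = 6.20×10⁻⁶ mol/L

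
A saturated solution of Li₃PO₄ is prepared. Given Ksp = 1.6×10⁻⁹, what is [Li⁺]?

Li₃PO₄(s) ⇌ 3 Li⁺(aq) + PO₄³⁻(aq)
Let s be the molar solubility. Then [Li⁺] = 3s and [PO₄³⁻] = s.
Ksp = [Li⁺]^3[PO₄³⁻] = (3s)^3 · s = 27s^4 = 1.6×10⁻⁹
s = 2.8×10⁻³ mol/L
[Li⁺] = 3s = 8.3×10⁻³ mol/L

8.3×10⁻³ M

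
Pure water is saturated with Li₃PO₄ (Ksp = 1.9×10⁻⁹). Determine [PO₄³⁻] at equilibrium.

2.9×10⁻³ M

Li₃PO₄(s) ⇌ 3 Li⁺(aq) + PO₄³⁻(aq)
For each mole of Li₃PO₄ that dissolves per liter, [Li⁺] = 3s and [PO₄³⁻] = s; let s denote this solubility.
Ksp = [Li⁺]^3[PO₄³⁻] = (3s)^3 · s = 27s^4 = 1.9×10⁻⁹
s = 2.9×10⁻³ mol L⁻¹
[PO₄³⁻] = s = 2.9×10⁻³ mol L⁻¹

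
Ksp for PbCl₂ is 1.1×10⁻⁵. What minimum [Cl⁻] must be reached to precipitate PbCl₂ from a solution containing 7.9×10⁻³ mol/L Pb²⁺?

3.7×10⁻² M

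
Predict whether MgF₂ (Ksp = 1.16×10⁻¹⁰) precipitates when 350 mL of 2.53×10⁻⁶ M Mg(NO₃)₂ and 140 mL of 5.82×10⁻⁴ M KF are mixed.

After mixing, V = 350 mL + 140 mL = 490 mL.
[Mg²⁺] = (2.53×10⁻⁶)(350)/490 = 1.81×10⁻⁶ M
[F⁻] = (5.82×10⁻⁴)(140)/490 = 1.66×10⁻⁴ M
Q = [Mg²⁺][F⁻]^2 = 5.00×10⁻¹⁴
Since Q (5.00×10⁻¹⁴) is less than Ksp (1.16×10⁻¹⁰), no MgF₂ precipitates.

No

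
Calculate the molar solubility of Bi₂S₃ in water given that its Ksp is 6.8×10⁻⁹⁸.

Bi₂S₃(s) ⇌ 2 Bi³⁺(aq) + 3 S²⁻(aq)
Call the molar solubility s, so that [Bi³⁺] = 2s and [S²⁻] = 3s.
Ksp = [Bi³⁺]^2[S²⁻]^3 = (2s)^2 · (3s)^3 = 108s^5
108s^5 = 6.8×10⁻⁹⁸  ⇒  s^5 = 6.3×10⁻¹⁰⁰
s = (6.3×10⁻¹⁰⁰)^(1/5) = 1.4×10⁻²⁰ mol/L

1.4×10⁻²⁰ M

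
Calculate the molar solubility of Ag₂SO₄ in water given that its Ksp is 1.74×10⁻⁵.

Ag₂SO₄(s) ⇌ 2 Ag⁺(aq) + SO₄²⁻(aq)
For each mole of Ag₂SO₄ that dissolves per liter, [Ag⁺] = 2s and [SO₄²⁻] = s; let s denote this solubility.
Ksp = [Ag⁺]^2[SO₄²⁻] = (2s)^2 · s = 4s^3
4s^3 = 1.74×10⁻⁵  ⇒  s^3 = 4.35×10⁻⁶
s = 1.63×10⁻² mol/L

1.63×10⁻² M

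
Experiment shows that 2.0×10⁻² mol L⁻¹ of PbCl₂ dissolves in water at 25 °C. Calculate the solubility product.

Ksp = 3.2×10⁻⁵

PbCl₂(s) ⇌ Pb²⁺(aq) + 2 Cl⁻(aq)
Call the molar solubility s, so that [Pb²⁺] = s and [Cl⁻] = 2s.
Ksp = [Pb²⁺][Cl⁻]^2 = s · (2s)^2 = 4s^3
Ksp = 4 × (2.0×10⁻²)^3 = 3.2×10⁻⁵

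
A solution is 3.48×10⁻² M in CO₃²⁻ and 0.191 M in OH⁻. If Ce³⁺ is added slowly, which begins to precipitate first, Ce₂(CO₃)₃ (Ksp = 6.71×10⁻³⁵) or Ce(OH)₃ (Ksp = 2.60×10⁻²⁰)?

A salt starts to precipitate once the ion product Q reaches its Ksp.
For Ce₂(CO₃)₃: [Ce³⁺] = (Ksp/[CO₃²⁻]^3)^(1/2) = 1.26×10⁻¹⁵ M
For Ce(OH)₃: [Ce³⁺] = (Ksp/[OH⁻]^3) = 3.73×10⁻¹⁸ M
The smaller threshold [Ce³⁺] is reached first, so Ce(OH)₃ precipitates first.

Ce(OH)₃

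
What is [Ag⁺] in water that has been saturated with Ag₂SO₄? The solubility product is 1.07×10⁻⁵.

Ag₂SO₄(s) ⇌ 2 Ag⁺(aq) + SO₄²⁻(aq)
With molar solubility s: [Ag⁺] = 2s, [SO₄²⁻] = s.
Ksp = [Ag⁺]^2[SO₄²⁻] = (2s)^2 · s = 4s^3 = 1.07×10⁻⁵
s = 1.39×10⁻² M
[Ag⁺] = 2s = 2.78×10⁻² M

2.78×10⁻² M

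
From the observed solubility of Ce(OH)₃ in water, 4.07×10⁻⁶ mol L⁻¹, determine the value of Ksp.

Ksp = 7.41×10⁻²¹

Ce(OH)₃(s) ⇌ Ce³⁺(aq) + 3 OH⁻(aq)
For each mole of Ce(OH)₃ that dissolves per liter, [Ce³⁺] = s and [OH⁻] = 3s; let s denote this solubility.
Ksp = [Ce³⁺][OH⁻]^3 = s · (3s)^3 = 27s^4
Ksp = 27 × (4.07×10⁻⁶)^4 = 7.41×10⁻²¹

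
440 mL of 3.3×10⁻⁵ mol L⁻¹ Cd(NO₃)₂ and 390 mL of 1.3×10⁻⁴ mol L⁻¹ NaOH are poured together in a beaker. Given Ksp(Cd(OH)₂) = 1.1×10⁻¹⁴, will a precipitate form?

Yes

After mixing, V = 440 mL + 390 mL = 830 mL.
[Cd²⁺] = (3.3×10⁻⁵)(440)/830 = 1.7×10⁻⁵ mol L⁻¹
[OH⁻] = (1.3×10⁻⁴)(390)/830 = 6.1×10⁻⁵ mol L⁻¹
Q = [Cd²⁺][OH⁻]^2 = 6.5×10⁻¹⁴
Q = 6.5×10⁻¹⁴ > Ksp = 1.1×10⁻¹⁴, so the solution is supersaturated and Cd(OH)₂ precipitates.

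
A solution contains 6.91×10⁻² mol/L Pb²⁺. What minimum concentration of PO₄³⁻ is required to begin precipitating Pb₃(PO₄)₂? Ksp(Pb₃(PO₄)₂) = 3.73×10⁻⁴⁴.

Precipitation begins when Q = Ksp.
Pb₃(PO₄)₂(s) ⇌ 3 Pb²⁺(aq) + 2 PO₄³⁻(aq)
Ksp = [Pb²⁺]^3[PO₄³⁻]^2 = [PO₄³⁻]^2(6.91×10⁻²)^3
[PO₄³⁻]^2 = 3.73×10⁻⁴⁴ / (6.91×10⁻²)^3 = 1.13×10⁻⁴⁰
[PO₄³⁻] = 1.06×10⁻²⁰ mol/L

1.06×10⁻²⁰ M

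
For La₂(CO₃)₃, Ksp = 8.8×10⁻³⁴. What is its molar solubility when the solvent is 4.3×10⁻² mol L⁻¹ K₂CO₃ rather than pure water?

1.7×10⁻¹⁵ M

La₂(CO₃)₃(s) ⇌ 2 La³⁺(aq) + 3 CO₃²⁻(aq)
The solution already contains CO₃²⁻ at 4.3×10⁻² mol L⁻¹. Let s be the molar solubility of La₂(CO₃)₃.
[CO₃²⁻] ≈ 4.3×10⁻² mol L⁻¹ (common ion dominates); [La³⁺] = 2s.
Ksp = [La³⁺]^2[CO₃²⁻]^3 = (2s)^2(4.3×10⁻²)^3
(2s)^2 = 8.8×10⁻³⁴ / (4.3×10⁻²)^3 = 1.1×10⁻²⁹
s = 1.7×10⁻¹⁵ mol L⁻¹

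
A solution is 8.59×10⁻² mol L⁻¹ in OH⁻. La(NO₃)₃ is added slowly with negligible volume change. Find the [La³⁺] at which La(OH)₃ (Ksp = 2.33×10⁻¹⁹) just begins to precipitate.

3.68×10⁻¹⁶ M

Precipitation of each salt begins when its ion product equals Ksp.
La(OH)₃(s) ⇌ La³⁺(aq) + 3 OH⁻(aq)
Ksp = [La³⁺][OH⁻]^3 = [La³⁺](8.59×10⁻²)^3
[La³⁺] = 2.33×10⁻¹⁹ / (8.59×10⁻²)^3 = 3.68×10⁻¹⁶
[La³⁺] = 3.68×10⁻¹⁶ mol L⁻¹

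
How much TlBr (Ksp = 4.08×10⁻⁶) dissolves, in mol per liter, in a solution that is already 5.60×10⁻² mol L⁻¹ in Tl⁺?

TlBr(s) ⇌ Tl⁺(aq) + Br⁻(aq)
With Tl⁺ already at 5.60×10⁻² mol L⁻¹ and s small, take [Tl⁺] ≈ 5.60×10⁻² mol L⁻¹ and [Br⁻] = s.
Ksp = [Tl⁺][Br⁻] = (5.60×10⁻²)s
s = 4.08×10⁻⁶ / (5.60×10⁻²) = 7.29×10⁻⁵
s = 7.29×10⁻⁵ mol L⁻¹

7.29×10⁻⁵ M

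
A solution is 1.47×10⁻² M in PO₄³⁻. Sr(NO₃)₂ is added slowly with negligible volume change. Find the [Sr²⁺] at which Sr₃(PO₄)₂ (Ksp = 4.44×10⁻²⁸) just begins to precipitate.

Precipitation of each salt begins when its ion product equals Ksp.
Sr₃(PO₄)₂(s) ⇌ 3 Sr²⁺(aq) + 2 PO₄³⁻(aq)
Ksp = [Sr²⁺]^3[PO₄³⁻]^2 = [Sr²⁺]^3(1.47×10⁻²)^2
[Sr²⁺]^3 = 4.44×10⁻²⁸ / (1.47×10⁻²)^2 = 2.05×10⁻²⁴
[Sr²⁺] = 1.27×10⁻⁸ M

1.27×10⁻⁸ M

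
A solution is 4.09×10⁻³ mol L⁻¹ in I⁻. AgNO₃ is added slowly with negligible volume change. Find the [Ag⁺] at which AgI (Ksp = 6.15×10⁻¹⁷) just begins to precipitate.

1.50×10⁻¹⁴ M

Precipitation begins when Q = Ksp.
AgI(s) ⇌ Ag⁺(aq) + I⁻(aq)
Ksp = [Ag⁺][I⁻] = [Ag⁺](4.09×10⁻³)
[Ag⁺] = 6.15×10⁻¹⁷ / (4.09×10⁻³) = 1.50×10⁻¹⁴
[Ag⁺] = 1.50×10⁻¹⁴ mol L⁻¹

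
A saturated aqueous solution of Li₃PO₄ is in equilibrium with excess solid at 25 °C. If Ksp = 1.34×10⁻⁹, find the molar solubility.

2.65×10⁻³ M

Li₃PO₄(s) ⇌ 3 Li⁺(aq) + PO₄³⁻(aq)
For each mole of Li₃PO₄ that dissolves per liter, [Li⁺] = 3s and [PO₄³⁻] = s; let s denote this solubility.
Ksp = [Li⁺]^3[PO₄³⁻] = (3s)^3 · s = 27s^4
27s^4 = 1.34×10⁻⁹  ⇒  s^4 = 4.96×10⁻¹¹
s = (4.96×10⁻¹¹)^(1/4) = 2.65×10⁻³ mol/L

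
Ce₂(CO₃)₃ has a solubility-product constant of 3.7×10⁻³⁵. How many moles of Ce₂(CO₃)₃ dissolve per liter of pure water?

Ce₂(CO₃)₃(s) ⇌ 2 Ce³⁺(aq) + 3 CO₃²⁻(aq)
Let s be the molar solubility. Then [Ce³⁺] = 2s and [CO₃²⁻] = 3s.
Ksp = [Ce³⁺]^2[CO₃²⁻]^3 = (2s)^2 · (3s)^3 = 108s^5
108s^5 = 3.7×10⁻³⁵  ⇒  s^5 = 3.4×10⁻³⁷
s = (3.4×10⁻³⁷)^(1/5) = 5.1×10⁻⁸ M

5.1×10⁻⁸ M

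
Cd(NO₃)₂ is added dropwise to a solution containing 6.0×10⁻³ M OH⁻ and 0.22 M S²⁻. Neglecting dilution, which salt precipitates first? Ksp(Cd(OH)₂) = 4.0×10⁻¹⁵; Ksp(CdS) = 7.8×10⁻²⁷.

The threshold for precipitation is Q = Ksp.
For Cd(OH)₂: [Cd²⁺] = (Ksp/[OH⁻]^2) = 1.1×10⁻¹⁰ M
For CdS: [Cd²⁺] = (Ksp/[S²⁻]) = 3.5×10⁻²⁶ M
The smaller threshold [Cd²⁺] is reached first, so CdS precipitates first.

CdS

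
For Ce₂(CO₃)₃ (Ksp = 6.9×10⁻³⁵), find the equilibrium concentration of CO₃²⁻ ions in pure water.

1.7×10⁻⁷ M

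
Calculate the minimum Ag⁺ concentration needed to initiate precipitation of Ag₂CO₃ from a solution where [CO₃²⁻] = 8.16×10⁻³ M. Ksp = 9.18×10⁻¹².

Precipitation of each salt begins when its ion product equals Ksp.
Ag₂CO₃(s) ⇌ 2 Ag⁺(aq) + CO₃²⁻(aq)
Ksp = [Ag⁺]^2[CO₃²⁻] = [Ag⁺]^2(8.16×10⁻³)
[Ag⁺]^2 = 9.18×10⁻¹² / (8.16×10⁻³) = 1.13×10⁻⁹
[Ag⁺] = 3.35×10⁻⁵ M

3.35×10⁻⁵ M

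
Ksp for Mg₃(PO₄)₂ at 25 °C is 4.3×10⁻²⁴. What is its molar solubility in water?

Mg₃(PO₄)₂(s) ⇌ 3 Mg²⁺(aq) + 2 PO₄³⁻(aq)
Call the molar solubility s, so that [Mg²⁺] = 3s and [PO₄³⁻] = 2s.
Ksp = [Mg²⁺]^3[PO₄³⁻]^2 = (3s)^3 · (2s)^2 = 108s^5
108s^5 = 4.3×10⁻²⁴  ⇒  s^5 = 4.0×10⁻²⁶
s = (4.0×10⁻²⁶)^(1/5) = 8.3×10⁻⁶ mol L⁻¹

8.3×10⁻⁶ M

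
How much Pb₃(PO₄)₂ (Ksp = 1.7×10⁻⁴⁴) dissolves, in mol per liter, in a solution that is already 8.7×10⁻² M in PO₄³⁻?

Pb₃(PO₄)₂(s) ⇌ 3 Pb²⁺(aq) + 2 PO₄³⁻(aq)
PO₄³⁻ is already present at 8.7×10⁻² M. If s mol/L of Pb₃(PO₄)₂ dissolves, [Pb²⁺] = 3s while [PO₄³⁻] ≈ 8.7×10⁻² M.
Ksp = [Pb²⁺]^3[PO₄³⁻]^2 = (3s)^3(8.7×10⁻²)^2
(3s)^3 = 1.7×10⁻⁴⁴ / (8.7×10⁻²)^2 = 2.2×10⁻⁴²
s = 4.4×10⁻¹⁵ M

4.4×10⁻¹⁵ M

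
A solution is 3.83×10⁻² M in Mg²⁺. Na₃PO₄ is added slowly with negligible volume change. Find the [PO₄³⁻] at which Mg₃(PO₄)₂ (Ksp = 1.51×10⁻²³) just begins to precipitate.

A salt starts to precipitate once the ion product Q reaches its Ksp.
Mg₃(PO₄)₂(s) ⇌ 3 Mg²⁺(aq) + 2 PO₄³⁻(aq)
Ksp = [Mg²⁺]^3[PO₄³⁻]^2 = [PO₄³⁻]^2(3.83×10⁻²)^3
[PO₄³⁻]^2 = 1.51×10⁻²³ / (3.83×10⁻²)^3 = 2.69×10⁻¹⁹
[PO₄³⁻] = 5.18×10⁻¹⁰ M

5.18×10⁻¹⁰ M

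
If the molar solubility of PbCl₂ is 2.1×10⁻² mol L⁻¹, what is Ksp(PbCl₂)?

Ksp = 3.7×10⁻⁵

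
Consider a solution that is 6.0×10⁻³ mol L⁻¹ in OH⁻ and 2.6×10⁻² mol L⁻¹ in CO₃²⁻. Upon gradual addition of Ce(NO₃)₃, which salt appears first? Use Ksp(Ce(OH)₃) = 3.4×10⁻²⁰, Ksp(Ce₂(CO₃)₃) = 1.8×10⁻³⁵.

The threshold for precipitation is Q = Ksp.
For Ce(OH)₃: [Ce³⁺] = (Ksp/[OH⁻]^3) = 1.6×10⁻¹³ mol L⁻¹
For Ce₂(CO₃)₃: [Ce³⁺] = (Ksp/[CO₃²⁻]^3)^(1/2) = 1.0×10⁻¹⁵ mol L⁻¹
Since Ce₂(CO₃)₃ needs less Ce³⁺ to reach saturation, it precipitates first.

Ce₂(CO₃)₃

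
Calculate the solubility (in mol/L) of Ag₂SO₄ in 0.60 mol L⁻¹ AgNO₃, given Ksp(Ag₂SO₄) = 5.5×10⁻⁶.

1.5×10⁻⁵ M

Ag₂SO₄(s) ⇌ 2 Ag⁺(aq) + SO₄²⁻(aq)
With Ag⁺ already at 0.60 mol L⁻¹ and s small, take [Ag⁺] ≈ 0.60 mol L⁻¹ and [SO₄²⁻] = s.
Ksp = [Ag⁺]^2[SO₄²⁻] = (0.60)^2s
s = 5.5×10⁻⁶ / (0.60)^2 = 1.5×10⁻⁵
s = 1.5×10⁻⁵ mol L⁻¹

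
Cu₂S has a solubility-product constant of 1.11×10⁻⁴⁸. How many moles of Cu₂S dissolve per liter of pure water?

6.52×10⁻¹⁷ M

Cu₂S(s) ⇌ 2 Cu⁺(aq) + S²⁻(aq)
With molar solubility s: [Cu⁺] = 2s, [S²⁻] = s.
Ksp = [Cu⁺]^2[S²⁻] = (2s)^2 · s = 4s^3
4s^3 = 1.11×10⁻⁴⁸  ⇒  s^3 = 2.78×10⁻⁴⁹
s = 6.52×10⁻¹⁷ M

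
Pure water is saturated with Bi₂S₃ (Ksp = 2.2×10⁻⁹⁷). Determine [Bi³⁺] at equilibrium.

3.7×10⁻²⁰ M

Bi₂S₃(s) ⇌ 2 Bi³⁺(aq) + 3 S²⁻(aq)
For each mole of Bi₂S₃ that dissolves per liter, [Bi³⁺] = 2s and [S²⁻] = 3s; let s denote this solubility.
Ksp = [Bi³⁺]^2[S²⁻]^3 = (2s)^2 · (3s)^3 = 108s^5 = 2.2×10⁻⁹⁷
s = 1.8×10⁻²⁰ mol/L
[Bi³⁺] = 2s = 3.7×10⁻²⁰ mol/L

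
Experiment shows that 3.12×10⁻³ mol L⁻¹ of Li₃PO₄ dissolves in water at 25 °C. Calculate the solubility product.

Li₃PO₄(s) ⇌ 3 Li⁺(aq) + PO₄³⁻(aq)
With molar solubility s: [Li⁺] = 3s, [PO₄³⁻] = s.
Ksp = [Li⁺]^3[PO₄³⁻] = (3s)^3 · s = 27s^4
Ksp = 27 × (3.12×10⁻³)^4 = 2.56×10⁻⁹

Ksp = 2.56×10⁻⁹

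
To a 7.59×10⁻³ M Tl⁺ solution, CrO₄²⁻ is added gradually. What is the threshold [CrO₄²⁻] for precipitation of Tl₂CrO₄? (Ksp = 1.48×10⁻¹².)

Precipitation begins when Q = Ksp.
Tl₂CrO₄(s) ⇌ 2 Tl⁺(aq) + CrO₄²⁻(aq)
Ksp = [Tl⁺]^2[CrO₄²⁻] = [CrO₄²⁻](7.59×10⁻³)^2
[CrO₄²⁻] = 1.48×10⁻¹² / (7.59×10⁻³)^2 = 2.57×10⁻⁸
[CrO₄²⁻] = 2.57×10⁻⁸ M

2.57×10⁻⁸ M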